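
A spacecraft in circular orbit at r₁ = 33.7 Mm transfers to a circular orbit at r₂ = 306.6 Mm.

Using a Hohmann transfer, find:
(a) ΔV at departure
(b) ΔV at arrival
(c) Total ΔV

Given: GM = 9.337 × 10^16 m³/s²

Convert to SI: r₁ = 33.7 Mm = 3.37e+07 m; r₂ = 306.6 Mm = 3.066e+08 m.
Transfer semi-major axis: a_t = (r₁ + r₂)/2 = (3.37e+07 + 3.066e+08)/2 = 1.7015e+08 m.
Circular speeds: v₁ = √(GM/r₁) = 52636.7 m/s, v₂ = √(GM/r₂) = 17450.9 m/s.
Transfer speeds (vis-viva v² = GM(2/r − 1/a_t)): v₁ᵗ = 70657.6 m/s, v₂ᵗ = 7766.34 m/s.
(a) ΔV₁ = |v₁ᵗ − v₁| ≈ 1.802e+04 m/s = 18.02 km/s.
(b) ΔV₂ = |v₂ − v₂ᵗ| ≈ 9685 m/s = 9.685 km/s.
(c) ΔV_total = ΔV₁ + ΔV₂ ≈ 2.771e+04 m/s = 27.71 km/s.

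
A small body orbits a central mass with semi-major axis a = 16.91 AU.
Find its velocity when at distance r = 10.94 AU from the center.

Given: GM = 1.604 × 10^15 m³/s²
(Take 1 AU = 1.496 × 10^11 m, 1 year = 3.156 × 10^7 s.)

Convert to SI: a = 16.91 AU = 2.52974e+12 m; r = 10.94 AU = 1.63662e+12 m.
Vis-viva: v = √(GM · (2/r − 1/a)).
2/r − 1/a = 2/1.63662e+12 − 1/2.52974e+12 = 8.2673e-13 m⁻¹.
v = √(1.604e+15 · 8.2673e-13) m/s ≈ 36.42 m/s = 0.007682 AU/year.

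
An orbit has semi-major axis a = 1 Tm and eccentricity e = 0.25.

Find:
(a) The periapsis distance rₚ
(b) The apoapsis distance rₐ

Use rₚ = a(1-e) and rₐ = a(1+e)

Convert to SI: a = 1 Tm = 1e+12 m.
(a) rₚ = a(1 − e) = 1e+12 · (1 − 0.25) = 1e+12 · 0.75 ≈ 7.5e+11 m = 750 Gm.
(b) rₐ = a(1 + e) = 1e+12 · (1 + 0.25) = 1e+12 · 1.25 ≈ 1.25e+12 m = 1.25 Tm.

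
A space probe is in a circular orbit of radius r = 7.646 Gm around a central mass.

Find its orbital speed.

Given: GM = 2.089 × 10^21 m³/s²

Convert to SI: r = 7.646 Gm = 7.646e+09 m.
For a circular orbit, gravity supplies the centripetal force, so v = √(GM / r).
v = √(2.089e+21 / 7.646e+09) m/s ≈ 5.227e+05 m/s = 522.7 km/s.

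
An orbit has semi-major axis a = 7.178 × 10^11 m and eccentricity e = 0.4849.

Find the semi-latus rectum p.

p = a (1 − e²).
p = 7.178e+11 · (1 − (0.4849)²) = 7.178e+11 · 0.764872 ≈ 5.49e+11 m = 5.49 × 10^11 m.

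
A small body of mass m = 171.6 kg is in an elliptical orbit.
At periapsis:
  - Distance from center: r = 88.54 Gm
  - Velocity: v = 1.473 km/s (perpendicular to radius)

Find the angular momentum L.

Convert to SI: r = 88.54 Gm = 8.854e+10 m; v = 1.473 km/s = 1473 m/s.
Since v is perpendicular to r, L = m · v · r.
L = 171.6 · 1473 · 8.854e+10 kg·m²/s ≈ 2.238e+16 kg·m²/s.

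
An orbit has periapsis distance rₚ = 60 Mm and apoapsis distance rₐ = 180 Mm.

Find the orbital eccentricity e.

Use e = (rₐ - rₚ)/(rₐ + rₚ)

Convert to SI: rₚ = 60 Mm = 6e+07 m; rₐ = 180 Mm = 1.8e+08 m.
e = (rₐ − rₚ) / (rₐ + rₚ).
e = (1.8e+08 − 6e+07) / (1.8e+08 + 6e+07) = 1.2e+08 / 2.4e+08 ≈ 0.5.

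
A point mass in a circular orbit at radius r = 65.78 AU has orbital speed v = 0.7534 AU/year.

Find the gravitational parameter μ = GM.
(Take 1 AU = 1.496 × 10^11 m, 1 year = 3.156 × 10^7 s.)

Convert to SI: r = 65.78 AU = 9.84069e+12 m; v = 0.7534 AU/year = 3571.25 m/s.
For a circular orbit v² = GM/r, so GM = v² · r.
GM = (3571.25)² · 9.84069e+12 m³/s² ≈ 1.255e+20 m³/s² = 1.255 × 10^20 m³/s².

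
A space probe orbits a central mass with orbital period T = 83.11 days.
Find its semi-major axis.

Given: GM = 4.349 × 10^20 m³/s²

Convert to SI: T = 83.11 days = 7.1807e+06 s.
Invert Kepler's third law: a = (GM · T² / (4π²))^(1/3).
Substituting T = 7.1807e+06 s and GM = 4.349e+20 m³/s²:
a = (4.349e+20 · (7.1807e+06)² / (4π²))^(1/3) m
a ≈ 8.282e+10 m = 82.82 Gm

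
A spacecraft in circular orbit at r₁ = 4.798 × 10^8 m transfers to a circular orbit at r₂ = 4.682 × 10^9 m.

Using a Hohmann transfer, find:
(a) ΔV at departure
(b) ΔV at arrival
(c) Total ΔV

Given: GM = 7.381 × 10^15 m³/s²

Transfer semi-major axis: a_t = (r₁ + r₂)/2 = (4.798e+08 + 4.682e+09)/2 = 2.5809e+09 m.
Circular speeds: v₁ = √(GM/r₁) = 3922.18 m/s, v₂ = √(GM/r₂) = 1255.57 m/s.
Transfer speeds (vis-viva v² = GM(2/r − 1/a_t)): v₁ᵗ = 5282.72 m/s, v₂ᵗ = 541.36 m/s.
(a) ΔV₁ = |v₁ᵗ − v₁| ≈ 1361 m/s = 1.361 km/s.
(b) ΔV₂ = |v₂ − v₂ᵗ| ≈ 714.2 m/s = 714.2 m/s.
(c) ΔV_total = ΔV₁ + ΔV₂ ≈ 2075 m/s = 2.075 km/s.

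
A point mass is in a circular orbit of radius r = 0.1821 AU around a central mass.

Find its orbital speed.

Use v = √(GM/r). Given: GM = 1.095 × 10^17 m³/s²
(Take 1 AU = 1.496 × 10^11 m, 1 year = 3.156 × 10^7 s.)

Convert to SI: r = 0.1821 AU = 2.72422e+10 m.
For a circular orbit, gravity supplies the centripetal force, so v = √(GM / r).
v = √(1.095e+17 / 2.72422e+10) m/s ≈ 2005 m/s = 0.423 AU/year.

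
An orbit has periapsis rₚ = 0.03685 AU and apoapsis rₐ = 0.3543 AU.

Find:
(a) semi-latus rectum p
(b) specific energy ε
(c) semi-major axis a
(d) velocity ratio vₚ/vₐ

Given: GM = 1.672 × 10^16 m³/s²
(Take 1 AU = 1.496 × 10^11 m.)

Convert to SI: rₚ = 0.03685 AU = 5.51276e+09 m; rₐ = 0.3543 AU = 5.30033e+10 m.
(a) From a = (rₚ + rₐ)/2 = 2.9258e+10 m and e = (rₐ − rₚ)/(rₐ + rₚ) = 0.811581, p = a(1 − e²) = 2.9258e+10 · (1 − (0.811581)²) ≈ 9.987e+09 m
(b) With a = (rₚ + rₐ)/2 = 2.9258e+10 m, ε = −GM/(2a) = −1.672e+16/(2 · 2.9258e+10) J/kg ≈ -2.857e+05 J/kg
(c) a = (rₚ + rₐ)/2 = (5.51276e+09 + 5.30033e+10)/2 ≈ 2.926e+10 m
(d) Conservation of angular momentum (rₚvₚ = rₐvₐ) gives vₚ/vₐ = rₐ/rₚ = 5.30033e+10/5.51276e+09 ≈ 9.615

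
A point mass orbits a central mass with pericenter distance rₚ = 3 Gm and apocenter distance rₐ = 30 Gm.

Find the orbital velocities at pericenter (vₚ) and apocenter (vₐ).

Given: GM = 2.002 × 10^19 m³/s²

Convert to SI: rₚ = 3 Gm = 3e+09 m; rₐ = 30 Gm = 3e+10 m.
Use the vis-viva equation v² = GM(2/r − 1/a) with a = (rₚ + rₐ)/2 = (3e+09 + 3e+10)/2 = 1.65e+10 m.
vₚ = √(GM · (2/rₚ − 1/a)) = √(2.002e+19 · (2/3e+09 − 1/1.65e+10)) m/s ≈ 1.102e+05 m/s = 110.2 km/s.
vₐ = √(GM · (2/rₐ − 1/a)) = √(2.002e+19 · (2/3e+10 − 1/1.65e+10)) m/s ≈ 1.102e+04 m/s = 11.02 km/s.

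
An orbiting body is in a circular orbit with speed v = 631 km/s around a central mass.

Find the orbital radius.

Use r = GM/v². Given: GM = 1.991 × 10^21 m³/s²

Convert to SI: v = 631 km/s = 631000 m/s.
For a circular orbit, v² = GM / r, so r = GM / v².
r = 1.991e+21 / (631000)² m ≈ 5e+09 m = 5 Gm.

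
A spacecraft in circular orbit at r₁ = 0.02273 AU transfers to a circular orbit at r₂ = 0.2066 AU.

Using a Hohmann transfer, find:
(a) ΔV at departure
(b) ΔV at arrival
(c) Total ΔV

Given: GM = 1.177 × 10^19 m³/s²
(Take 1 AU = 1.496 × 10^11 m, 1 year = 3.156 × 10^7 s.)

Convert to SI: r₁ = 0.02273 AU = 3.40041e+09 m; r₂ = 0.2066 AU = 3.09074e+10 m.
Transfer semi-major axis: a_t = (r₁ + r₂)/2 = (3.40041e+09 + 3.09074e+10)/2 = 1.71539e+10 m.
Circular speeds: v₁ = √(GM/r₁) = 58833.2 m/s, v₂ = √(GM/r₂) = 19514.5 m/s.
Transfer speeds (vis-viva v² = GM(2/r − 1/a_t)): v₁ᵗ = 78971.9 m/s, v₂ᵗ = 8688.43 m/s.
(a) ΔV₁ = |v₁ᵗ − v₁| ≈ 2.014e+04 m/s = 4.248 AU/year.
(b) ΔV₂ = |v₂ − v₂ᵗ| ≈ 1.083e+04 m/s = 2.284 AU/year.
(c) ΔV_total = ΔV₁ + ΔV₂ ≈ 3.096e+04 m/s = 6.532 AU/year.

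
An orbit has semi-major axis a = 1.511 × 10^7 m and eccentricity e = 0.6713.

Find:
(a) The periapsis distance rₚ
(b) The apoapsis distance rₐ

(a) rₚ = a(1 − e) = 1.511e+07 · (1 − 0.6713) = 1.511e+07 · 0.3287 ≈ 4.967e+06 m = 4.967 × 10^6 m.
(b) rₐ = a(1 + e) = 1.511e+07 · (1 + 0.6713) = 1.511e+07 · 1.6713 ≈ 2.525e+07 m = 2.525 × 10^7 m.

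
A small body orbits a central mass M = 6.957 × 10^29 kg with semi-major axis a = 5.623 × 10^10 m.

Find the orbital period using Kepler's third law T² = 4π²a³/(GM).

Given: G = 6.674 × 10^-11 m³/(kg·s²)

GM = G · M = 6.674e-11 · 6.957e+29 = 4.6431e+19 m³/s².
Kepler's third law: T = 2π √(a³ / GM).
Substituting a = 5.623e+10 m and GM = 4.6431e+19 m³/s²:
T = 2π √((5.623e+10)³ / 4.6431e+19) s
T ≈ 1.229e+07 s = 142.3 days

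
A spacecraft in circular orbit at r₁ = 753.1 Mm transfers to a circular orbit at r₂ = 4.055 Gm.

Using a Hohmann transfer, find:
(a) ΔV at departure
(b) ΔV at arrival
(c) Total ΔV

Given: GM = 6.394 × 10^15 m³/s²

Convert to SI: r₁ = 753.1 Mm = 7.531e+08 m; r₂ = 4.055 Gm = 4.055e+09 m.
Transfer semi-major axis: a_t = (r₁ + r₂)/2 = (7.531e+08 + 4.055e+09)/2 = 2.40405e+09 m.
Circular speeds: v₁ = √(GM/r₁) = 2913.8 m/s, v₂ = √(GM/r₂) = 1255.71 m/s.
Transfer speeds (vis-viva v² = GM(2/r − 1/a_t)): v₁ᵗ = 3784.28 m/s, v₂ᵗ = 702.822 m/s.
(a) ΔV₁ = |v₁ᵗ − v₁| ≈ 870.5 m/s = 870.5 m/s.
(b) ΔV₂ = |v₂ − v₂ᵗ| ≈ 552.9 m/s = 552.9 m/s.
(c) ΔV_total = ΔV₁ + ΔV₂ ≈ 1423 m/s = 1.423 km/s.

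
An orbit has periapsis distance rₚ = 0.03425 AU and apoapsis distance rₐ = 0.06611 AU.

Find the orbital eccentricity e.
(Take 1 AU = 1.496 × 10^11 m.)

Convert to SI: rₚ = 0.03425 AU = 5.1238e+09 m; rₐ = 0.06611 AU = 9.89006e+09 m.
e = (rₐ − rₚ) / (rₐ + rₚ).
e = (9.89006e+09 − 5.1238e+09) / (9.89006e+09 + 5.1238e+09) = 4.76626e+09 / 1.50139e+10 ≈ 0.3175.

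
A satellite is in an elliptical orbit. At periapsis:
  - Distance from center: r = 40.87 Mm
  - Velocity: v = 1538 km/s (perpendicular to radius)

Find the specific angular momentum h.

Convert to SI: r = 40.87 Mm = 4.087e+07 m; v = 1538 km/s = 1.538e+06 m/s.
With v perpendicular to r, h = r · v.
h = 4.087e+07 · 1.538e+06 m²/s ≈ 6.286e+13 m²/s.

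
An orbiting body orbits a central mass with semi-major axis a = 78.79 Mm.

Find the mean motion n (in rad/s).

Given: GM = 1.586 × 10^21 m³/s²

Convert to SI: a = 78.79 Mm = 7.879e+07 m.
n = √(GM / a³).
n = √(1.586e+21 / (7.879e+07)³) rad/s ≈ 0.05694 rad/s.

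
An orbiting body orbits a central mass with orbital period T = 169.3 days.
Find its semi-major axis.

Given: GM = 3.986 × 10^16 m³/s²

Convert to SI: T = 169.3 days = 1.46275e+07 s.
Invert Kepler's third law: a = (GM · T² / (4π²))^(1/3).
Substituting T = 1.46275e+07 s and GM = 3.986e+16 m³/s²:
a = (3.986e+16 · (1.46275e+07)² / (4π²))^(1/3) m
a ≈ 6e+09 m = 6 Gm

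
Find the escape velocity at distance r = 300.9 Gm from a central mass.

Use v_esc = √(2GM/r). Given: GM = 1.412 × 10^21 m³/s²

Convert to SI: r = 300.9 Gm = 3.009e+11 m.
Escape velocity comes from setting total energy to zero: ½v² − GM/r = 0 ⇒ v_esc = √(2GM / r).
v_esc = √(2 · 1.412e+21 / 3.009e+11) m/s ≈ 9.688e+04 m/s = 96.88 km/s.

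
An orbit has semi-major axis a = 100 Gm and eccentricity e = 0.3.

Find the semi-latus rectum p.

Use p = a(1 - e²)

Convert to SI: a = 100 Gm = 1e+11 m.
p = a (1 − e²).
p = 1e+11 · (1 − (0.3)²) = 1e+11 · 0.91 ≈ 9.1e+10 m = 91 Gm.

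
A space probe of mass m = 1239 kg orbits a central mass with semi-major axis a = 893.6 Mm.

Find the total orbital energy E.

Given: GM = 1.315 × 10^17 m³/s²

Convert to SI: a = 893.6 Mm = 8.936e+08 m.
E = −GMm / (2a).
E = −1.315e+17 · 1239 / (2 · 8.936e+08) J ≈ -9.116e+10 J = -91.16 GJ.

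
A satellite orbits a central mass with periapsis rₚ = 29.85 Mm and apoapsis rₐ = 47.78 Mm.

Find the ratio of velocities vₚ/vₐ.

Convert to SI: rₚ = 29.85 Mm = 2.985e+07 m; rₐ = 47.78 Mm = 4.778e+07 m.
Conservation of angular momentum gives rₚvₚ = rₐvₐ, so vₚ/vₐ = rₐ/rₚ.
vₚ/vₐ = 4.778e+07 / 2.985e+07 ≈ 1.601.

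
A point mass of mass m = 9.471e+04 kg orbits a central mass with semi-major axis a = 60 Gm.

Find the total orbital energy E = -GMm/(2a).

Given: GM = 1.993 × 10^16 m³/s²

Convert to SI: a = 60 Gm = 6e+10 m.
E = −GMm / (2a).
E = −1.993e+16 · 9.471e+04 / (2 · 6e+10) J ≈ -1.573e+10 J = -15.73 GJ.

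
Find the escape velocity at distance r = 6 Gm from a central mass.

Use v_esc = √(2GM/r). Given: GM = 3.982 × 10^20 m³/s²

Convert to SI: r = 6 Gm = 6e+09 m.
Escape velocity comes from setting total energy to zero: ½v² − GM/r = 0 ⇒ v_esc = √(2GM / r).
v_esc = √(2 · 3.982e+20 / 6e+09) m/s ≈ 3.643e+05 m/s = 364.3 km/s.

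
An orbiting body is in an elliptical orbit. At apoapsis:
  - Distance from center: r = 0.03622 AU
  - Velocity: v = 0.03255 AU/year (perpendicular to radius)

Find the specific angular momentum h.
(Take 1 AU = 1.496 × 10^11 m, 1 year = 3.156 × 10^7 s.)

Convert to SI: r = 0.03622 AU = 5.41851e+09 m; v = 0.03255 AU/year = 154.293 m/s.
With v perpendicular to r, h = r · v.
h = 5.41851e+09 · 154.293 m²/s ≈ 8.36e+11 m²/s.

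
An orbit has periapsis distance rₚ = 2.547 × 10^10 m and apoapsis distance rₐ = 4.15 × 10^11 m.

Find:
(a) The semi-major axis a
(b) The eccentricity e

(a) a = (rₚ + rₐ) / 2 = (2.547e+10 + 4.15e+11) / 2 ≈ 2.202e+11 m = 2.202 × 10^11 m.
(b) e = (rₐ − rₚ) / (rₐ + rₚ) = (4.15e+11 − 2.547e+10) / (4.15e+11 + 2.547e+10) ≈ 0.8844.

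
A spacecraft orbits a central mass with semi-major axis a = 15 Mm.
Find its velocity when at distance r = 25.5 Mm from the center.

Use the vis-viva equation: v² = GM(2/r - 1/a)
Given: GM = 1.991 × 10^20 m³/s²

Convert to SI: a = 15 Mm = 1.5e+07 m; r = 25.5 Mm = 2.55e+07 m.
Vis-viva: v = √(GM · (2/r − 1/a)).
2/r − 1/a = 2/2.55e+07 − 1/1.5e+07 = 1.17647e-08 m⁻¹.
v = √(1.991e+20 · 1.17647e-08) m/s ≈ 1.53e+06 m/s = 1530 km/s.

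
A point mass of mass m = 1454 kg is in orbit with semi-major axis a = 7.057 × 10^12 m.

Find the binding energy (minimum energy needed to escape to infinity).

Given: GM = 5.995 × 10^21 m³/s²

Total orbital energy is E = −GMm/(2a); binding energy is E_bind = −E = GMm/(2a).
E_bind = 5.995e+21 · 1454 / (2 · 7.057e+12) J ≈ 6.176e+11 J = 617.6 GJ.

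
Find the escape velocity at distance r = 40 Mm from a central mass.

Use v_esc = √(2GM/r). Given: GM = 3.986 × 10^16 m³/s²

Convert to SI: r = 40 Mm = 4e+07 m.
Escape velocity comes from setting total energy to zero: ½v² − GM/r = 0 ⇒ v_esc = √(2GM / r).
v_esc = √(2 · 3.986e+16 / 4e+07) m/s ≈ 4.464e+04 m/s = 44.64 km/s.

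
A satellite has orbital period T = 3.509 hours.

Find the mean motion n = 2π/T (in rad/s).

Convert to SI: T = 3.509 hours = 12632.4 s.
n = 2π / T.
n = 2π / 12632.4 s ≈ 0.0004974 rad/s.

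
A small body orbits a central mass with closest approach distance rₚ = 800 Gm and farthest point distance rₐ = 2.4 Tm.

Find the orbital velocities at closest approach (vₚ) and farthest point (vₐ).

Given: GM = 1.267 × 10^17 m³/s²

Convert to SI: rₚ = 800 Gm = 8e+11 m; rₐ = 2.4 Tm = 2.4e+12 m.
Use the vis-viva equation v² = GM(2/r − 1/a) with a = (rₚ + rₐ)/2 = (8e+11 + 2.4e+12)/2 = 1.6e+12 m.
vₚ = √(GM · (2/rₚ − 1/a)) = √(1.267e+17 · (2/8e+11 − 1/1.6e+12)) m/s ≈ 487.4 m/s = 487.4 m/s.
vₐ = √(GM · (2/rₐ − 1/a)) = √(1.267e+17 · (2/2.4e+12 − 1/1.6e+12)) m/s ≈ 162.5 m/s = 162.5 m/s.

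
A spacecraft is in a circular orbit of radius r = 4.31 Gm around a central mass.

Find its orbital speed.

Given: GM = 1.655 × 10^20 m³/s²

Convert to SI: r = 4.31 Gm = 4.31e+09 m.
For a circular orbit, gravity supplies the centripetal force, so v = √(GM / r).
v = √(1.655e+20 / 4.31e+09) m/s ≈ 1.96e+05 m/s = 196 km/s.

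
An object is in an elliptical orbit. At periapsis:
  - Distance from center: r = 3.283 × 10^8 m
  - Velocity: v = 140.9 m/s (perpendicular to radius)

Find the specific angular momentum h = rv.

With v perpendicular to r, h = r · v.
h = 3.283e+08 · 140.9 m²/s ≈ 4.626e+10 m²/s.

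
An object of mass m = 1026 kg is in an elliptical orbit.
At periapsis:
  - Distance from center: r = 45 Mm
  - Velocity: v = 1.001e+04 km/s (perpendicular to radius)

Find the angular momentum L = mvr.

Convert to SI: r = 45 Mm = 4.5e+07 m; v = 1.001e+04 km/s = 1.001e+07 m/s.
Since v is perpendicular to r, L = m · v · r.
L = 1026 · 1.001e+07 · 4.5e+07 kg·m²/s ≈ 4.622e+17 kg·m²/s.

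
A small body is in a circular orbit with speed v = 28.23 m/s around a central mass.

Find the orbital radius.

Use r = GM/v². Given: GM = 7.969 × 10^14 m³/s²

For a circular orbit, v² = GM / r, so r = GM / v².
r = 7.969e+14 / (28.23)² m ≈ 1e+12 m = 1000 Gm.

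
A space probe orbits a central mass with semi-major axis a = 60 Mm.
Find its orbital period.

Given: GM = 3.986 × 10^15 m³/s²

Convert to SI: a = 60 Mm = 6e+07 m.
Kepler's third law: T = 2π √(a³ / GM).
Substituting a = 6e+07 m and GM = 3.986e+15 m³/s²:
T = 2π √((6e+07)³ / 3.986e+15) s
T ≈ 4.625e+04 s = 12.85 hours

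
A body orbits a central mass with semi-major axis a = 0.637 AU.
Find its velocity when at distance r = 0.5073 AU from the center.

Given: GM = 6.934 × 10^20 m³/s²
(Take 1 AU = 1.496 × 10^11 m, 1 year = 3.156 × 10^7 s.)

Convert to SI: a = 0.637 AU = 9.52952e+10 m; r = 0.5073 AU = 7.58921e+10 m.
Vis-viva: v = √(GM · (2/r − 1/a)).
2/r − 1/a = 2/7.58921e+10 − 1/9.52952e+10 = 1.58595e-11 m⁻¹.
v = √(6.934e+20 · 1.58595e-11) m/s ≈ 1.049e+05 m/s = 22.12 AU/year.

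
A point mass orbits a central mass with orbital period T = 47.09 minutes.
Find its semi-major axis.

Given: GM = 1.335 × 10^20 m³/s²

Convert to SI: T = 47.09 minutes = 2825.4 s.
Invert Kepler's third law: a = (GM · T² / (4π²))^(1/3).
Substituting T = 2825.4 s and GM = 1.335e+20 m³/s²:
a = (1.335e+20 · (2825.4)² / (4π²))^(1/3) m
a ≈ 3e+08 m = 300 Mm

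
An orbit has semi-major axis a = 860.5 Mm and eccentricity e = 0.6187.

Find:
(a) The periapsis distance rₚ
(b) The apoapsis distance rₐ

Convert to SI: a = 860.5 Mm = 8.605e+08 m.
(a) rₚ = a(1 − e) = 8.605e+08 · (1 − 0.6187) = 8.605e+08 · 0.3813 ≈ 3.281e+08 m = 328.1 Mm.
(b) rₐ = a(1 + e) = 8.605e+08 · (1 + 0.6187) = 8.605e+08 · 1.6187 ≈ 1.393e+09 m = 1.393 Gm.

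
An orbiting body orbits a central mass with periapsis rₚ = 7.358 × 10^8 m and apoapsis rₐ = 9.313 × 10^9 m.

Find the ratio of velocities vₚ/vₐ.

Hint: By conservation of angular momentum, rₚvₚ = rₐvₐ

Conservation of angular momentum gives rₚvₚ = rₐvₐ, so vₚ/vₐ = rₐ/rₚ.
vₚ/vₐ = 9.313e+09 / 7.358e+08 ≈ 12.66.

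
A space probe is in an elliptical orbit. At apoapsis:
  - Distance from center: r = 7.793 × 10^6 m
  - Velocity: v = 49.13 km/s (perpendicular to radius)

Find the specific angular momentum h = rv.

Convert to SI: v = 49.13 km/s = 49130 m/s.
With v perpendicular to r, h = r · v.
h = 7.793e+06 · 49130 m²/s ≈ 3.829e+11 m²/s.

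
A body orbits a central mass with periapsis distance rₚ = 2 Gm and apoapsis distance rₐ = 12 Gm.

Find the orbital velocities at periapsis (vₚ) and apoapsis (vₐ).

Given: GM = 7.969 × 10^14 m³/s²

Convert to SI: rₚ = 2 Gm = 2e+09 m; rₐ = 12 Gm = 1.2e+10 m.
Use the vis-viva equation v² = GM(2/r − 1/a) with a = (rₚ + rₐ)/2 = (2e+09 + 1.2e+10)/2 = 7e+09 m.
vₚ = √(GM · (2/rₚ − 1/a)) = √(7.969e+14 · (2/2e+09 − 1/7e+09)) m/s ≈ 826.5 m/s = 826.5 m/s.
vₐ = √(GM · (2/rₐ − 1/a)) = √(7.969e+14 · (2/1.2e+10 − 1/7e+09)) m/s ≈ 137.7 m/s = 137.7 m/s.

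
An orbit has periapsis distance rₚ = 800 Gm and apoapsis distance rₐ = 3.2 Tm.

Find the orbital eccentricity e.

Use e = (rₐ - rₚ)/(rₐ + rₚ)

Convert to SI: rₚ = 800 Gm = 8e+11 m; rₐ = 3.2 Tm = 3.2e+12 m.
e = (rₐ − rₚ) / (rₐ + rₚ).
e = (3.2e+12 − 8e+11) / (3.2e+12 + 8e+11) = 2.4e+12 / 4e+12 ≈ 0.6.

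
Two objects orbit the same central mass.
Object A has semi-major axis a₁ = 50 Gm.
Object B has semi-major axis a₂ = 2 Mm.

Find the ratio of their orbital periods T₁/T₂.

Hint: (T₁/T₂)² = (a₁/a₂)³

Convert to SI: a₁ = 50 Gm = 5e+10 m; a₂ = 2 Mm = 2e+06 m.
From Kepler's third law, (T₁/T₂)² = (a₁/a₂)³, so T₁/T₂ = (a₁/a₂)^(3/2).
a₁/a₂ = 5e+10 / 2e+06 = 25000.
T₁/T₂ = (25000)^(3/2) ≈ 3.953e+06.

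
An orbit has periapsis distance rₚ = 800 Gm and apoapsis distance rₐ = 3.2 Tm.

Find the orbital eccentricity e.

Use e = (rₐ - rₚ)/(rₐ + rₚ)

Convert to SI: rₚ = 800 Gm = 8e+11 m; rₐ = 3.2 Tm = 3.2e+12 m.
e = (rₐ − rₚ) / (rₐ + rₚ).
e = (3.2e+12 − 8e+11) / (3.2e+12 + 8e+11) = 2.4e+12 / 4e+12 ≈ 0.6.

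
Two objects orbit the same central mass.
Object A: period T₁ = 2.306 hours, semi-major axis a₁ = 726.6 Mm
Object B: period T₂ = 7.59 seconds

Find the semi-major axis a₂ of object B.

Convert to SI: T₁ = 2.306 hours = 8301.6 s; a₁ = 726.6 Mm = 7.266e+08 m.
Kepler's third law: (T₁/T₂)² = (a₁/a₂)³ ⇒ a₂ = a₁ · (T₂/T₁)^(2/3).
T₂/T₁ = 7.59 / 8301.6 = 0.000914282.
a₂ = 7.266e+08 · (0.000914282)^(2/3) m ≈ 6.845e+06 m = 6.845 Mm.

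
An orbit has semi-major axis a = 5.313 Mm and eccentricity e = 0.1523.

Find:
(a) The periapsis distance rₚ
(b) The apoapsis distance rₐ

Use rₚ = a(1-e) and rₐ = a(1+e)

Convert to SI: a = 5.313 Mm = 5.313e+06 m.
(a) rₚ = a(1 − e) = 5.313e+06 · (1 − 0.1523) = 5.313e+06 · 0.8477 ≈ 4.504e+06 m = 4.504 Mm.
(b) rₐ = a(1 + e) = 5.313e+06 · (1 + 0.1523) = 5.313e+06 · 1.1523 ≈ 6.122e+06 m = 6.122 Mm.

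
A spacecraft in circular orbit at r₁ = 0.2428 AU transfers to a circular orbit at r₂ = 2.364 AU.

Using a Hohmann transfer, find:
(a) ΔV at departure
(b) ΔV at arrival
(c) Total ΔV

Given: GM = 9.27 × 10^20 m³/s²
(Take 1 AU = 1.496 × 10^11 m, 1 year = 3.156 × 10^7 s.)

Convert to SI: r₁ = 0.2428 AU = 3.63229e+10 m; r₂ = 2.364 AU = 3.53654e+11 m.
Transfer semi-major axis: a_t = (r₁ + r₂)/2 = (3.63229e+10 + 3.53654e+11)/2 = 1.94989e+11 m.
Circular speeds: v₁ = √(GM/r₁) = 159753 m/s, v₂ = √(GM/r₂) = 51197.7 m/s.
Transfer speeds (vis-viva v² = GM(2/r − 1/a_t)): v₁ᵗ = 215147 m/s, v₂ᵗ = 22097.1 m/s.
(a) ΔV₁ = |v₁ᵗ − v₁| ≈ 5.539e+04 m/s = 11.69 AU/year.
(b) ΔV₂ = |v₂ − v₂ᵗ| ≈ 2.91e+04 m/s = 6.139 AU/year.
(c) ΔV_total = ΔV₁ + ΔV₂ ≈ 8.449e+04 m/s = 17.83 AU/year.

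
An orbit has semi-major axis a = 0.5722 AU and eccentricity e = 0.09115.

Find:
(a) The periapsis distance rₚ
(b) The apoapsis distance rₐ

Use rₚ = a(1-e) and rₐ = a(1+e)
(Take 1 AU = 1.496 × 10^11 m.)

Convert to SI: a = 0.5722 AU = 8.56011e+10 m.
(a) rₚ = a(1 − e) = 8.56011e+10 · (1 − 0.09115) = 8.56011e+10 · 0.90885 ≈ 7.78e+10 m = 0.52 AU.
(b) rₐ = a(1 + e) = 8.56011e+10 · (1 + 0.09115) = 8.56011e+10 · 1.09115 ≈ 9.34e+10 m = 0.6244 AU.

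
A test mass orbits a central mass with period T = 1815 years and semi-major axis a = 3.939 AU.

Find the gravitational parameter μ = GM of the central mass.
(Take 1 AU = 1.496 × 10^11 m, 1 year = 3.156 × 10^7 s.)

Convert to SI: T = 1815 years = 5.72814e+10 s; a = 3.939 AU = 5.89274e+11 m.
GM = 4π² · a³ / T².
GM = 4π² · (5.89274e+11)³ / (5.72814e+10)² m³/s² ≈ 2.462e+15 m³/s² = 2.462 × 10^15 m³/s².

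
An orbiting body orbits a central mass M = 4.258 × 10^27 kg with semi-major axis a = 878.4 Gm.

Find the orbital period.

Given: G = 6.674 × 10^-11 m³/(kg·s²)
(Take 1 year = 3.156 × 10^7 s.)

Convert to SI: a = 878.4 Gm = 8.784e+11 m.
GM = G · M = 6.674e-11 · 4.258e+27 = 2.84179e+17 m³/s².
Kepler's third law: T = 2π √(a³ / GM).
Substituting a = 8.784e+11 m and GM = 2.84179e+17 m³/s²:
T = 2π √((8.784e+11)³ / 2.84179e+17) s
T ≈ 9.703e+09 s = 307.5 years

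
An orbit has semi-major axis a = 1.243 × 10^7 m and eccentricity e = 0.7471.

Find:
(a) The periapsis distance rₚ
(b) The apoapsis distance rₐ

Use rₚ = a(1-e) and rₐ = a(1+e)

(a) rₚ = a(1 − e) = 1.243e+07 · (1 − 0.7471) = 1.243e+07 · 0.2529 ≈ 3.144e+06 m = 3.144 × 10^6 m.
(b) rₐ = a(1 + e) = 1.243e+07 · (1 + 0.7471) = 1.243e+07 · 1.7471 ≈ 2.172e+07 m = 2.172 × 10^7 m.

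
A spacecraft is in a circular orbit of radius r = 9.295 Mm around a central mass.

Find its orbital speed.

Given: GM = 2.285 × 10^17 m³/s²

Convert to SI: r = 9.295 Mm = 9.295e+06 m.
For a circular orbit, gravity supplies the centripetal force, so v = √(GM / r).
v = √(2.285e+17 / 9.295e+06) m/s ≈ 1.568e+05 m/s = 156.8 km/s.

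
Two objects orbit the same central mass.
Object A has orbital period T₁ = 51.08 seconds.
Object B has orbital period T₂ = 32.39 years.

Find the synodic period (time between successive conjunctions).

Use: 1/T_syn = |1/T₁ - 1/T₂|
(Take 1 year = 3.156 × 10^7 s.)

Convert to SI: T₂ = 32.39 years = 1.02223e+09 s.
T_syn = |T₁ · T₂ / (T₁ − T₂)|.
T_syn = |51.08 · 1.02223e+09 / (51.08 − 1.02223e+09)| s ≈ 51.08 s = 51.08 seconds.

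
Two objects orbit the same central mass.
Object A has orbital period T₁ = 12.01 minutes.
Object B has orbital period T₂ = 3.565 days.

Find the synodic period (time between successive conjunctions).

Convert to SI: T₁ = 12.01 minutes = 720.6 s; T₂ = 3.565 days = 308016 s.
T_syn = |T₁ · T₂ / (T₁ − T₂)|.
T_syn = |720.6 · 308016 / (720.6 − 308016)| s ≈ 722.3 s = 12.04 minutes.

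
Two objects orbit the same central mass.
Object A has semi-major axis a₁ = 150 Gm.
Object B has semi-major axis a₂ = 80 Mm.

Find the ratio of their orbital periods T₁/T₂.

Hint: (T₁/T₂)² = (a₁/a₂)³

Convert to SI: a₁ = 150 Gm = 1.5e+11 m; a₂ = 80 Mm = 8e+07 m.
From Kepler's third law, (T₁/T₂)² = (a₁/a₂)³, so T₁/T₂ = (a₁/a₂)^(3/2).
a₁/a₂ = 1.5e+11 / 8e+07 = 1875.
T₁/T₂ = (1875)^(3/2) ≈ 8.119e+04.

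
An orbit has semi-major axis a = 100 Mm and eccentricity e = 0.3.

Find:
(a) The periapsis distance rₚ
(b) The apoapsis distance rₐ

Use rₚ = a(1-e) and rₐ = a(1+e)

Convert to SI: a = 100 Mm = 1e+08 m.
(a) rₚ = a(1 − e) = 1e+08 · (1 − 0.3) = 1e+08 · 0.7 ≈ 7e+07 m = 70 Mm.
(b) rₐ = a(1 + e) = 1e+08 · (1 + 0.3) = 1e+08 · 1.3 ≈ 1.3e+08 m = 130 Mm.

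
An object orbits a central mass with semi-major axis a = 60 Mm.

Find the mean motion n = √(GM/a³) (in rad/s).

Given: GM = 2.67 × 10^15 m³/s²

Convert to SI: a = 60 Mm = 6e+07 m.
n = √(GM / a³).
n = √(2.67e+15 / (6e+07)³) rad/s ≈ 0.0001112 rad/s.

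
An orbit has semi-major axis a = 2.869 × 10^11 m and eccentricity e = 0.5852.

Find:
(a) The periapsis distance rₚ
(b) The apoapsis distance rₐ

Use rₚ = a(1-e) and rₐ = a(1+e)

(a) rₚ = a(1 − e) = 2.869e+11 · (1 − 0.5852) = 2.869e+11 · 0.4148 ≈ 1.19e+11 m = 1.19 × 10^11 m.
(b) rₐ = a(1 + e) = 2.869e+11 · (1 + 0.5852) = 2.869e+11 · 1.5852 ≈ 4.548e+11 m = 4.548 × 10^11 m.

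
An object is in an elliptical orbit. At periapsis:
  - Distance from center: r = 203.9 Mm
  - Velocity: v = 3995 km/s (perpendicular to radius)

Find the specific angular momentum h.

Convert to SI: r = 203.9 Mm = 2.039e+08 m; v = 3995 km/s = 3.995e+06 m/s.
With v perpendicular to r, h = r · v.
h = 2.039e+08 · 3.995e+06 m²/s ≈ 8.146e+14 m²/s.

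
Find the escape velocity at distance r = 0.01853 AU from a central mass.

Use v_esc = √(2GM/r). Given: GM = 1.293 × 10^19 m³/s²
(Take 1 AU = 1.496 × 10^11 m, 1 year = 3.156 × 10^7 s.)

Convert to SI: r = 0.01853 AU = 2.77209e+09 m.
Escape velocity comes from setting total energy to zero: ½v² − GM/r = 0 ⇒ v_esc = √(2GM / r).
v_esc = √(2 · 1.293e+19 / 2.77209e+09) m/s ≈ 9.659e+04 m/s = 20.38 AU/year.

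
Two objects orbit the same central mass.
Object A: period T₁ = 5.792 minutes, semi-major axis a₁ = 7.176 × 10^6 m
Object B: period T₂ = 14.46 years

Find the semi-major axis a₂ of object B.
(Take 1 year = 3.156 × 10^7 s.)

Convert to SI: T₁ = 5.792 minutes = 347.52 s; T₂ = 14.46 years = 4.56358e+08 s.
Kepler's third law: (T₁/T₂)² = (a₁/a₂)³ ⇒ a₂ = a₁ · (T₂/T₁)^(2/3).
T₂/T₁ = 4.56358e+08 / 347.52 = 1.31318e+06.
a₂ = 7.176e+06 · (1.31318e+06)^(2/3) m ≈ 8.605e+10 m = 8.605 × 10^10 m.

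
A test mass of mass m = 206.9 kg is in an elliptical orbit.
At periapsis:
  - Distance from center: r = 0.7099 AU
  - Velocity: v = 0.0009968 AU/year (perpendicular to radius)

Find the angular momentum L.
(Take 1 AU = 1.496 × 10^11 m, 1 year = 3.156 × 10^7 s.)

Convert to SI: r = 0.7099 AU = 1.06201e+11 m; v = 0.0009968 AU/year = 4.72501 m/s.
Since v is perpendicular to r, L = m · v · r.
L = 206.9 · 4.72501 · 1.06201e+11 kg·m²/s ≈ 1.038e+14 kg·m²/s.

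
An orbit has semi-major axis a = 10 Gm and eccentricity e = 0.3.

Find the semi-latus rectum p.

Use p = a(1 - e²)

Convert to SI: a = 10 Gm = 1e+10 m.
p = a (1 − e²).
p = 1e+10 · (1 − (0.3)²) = 1e+10 · 0.91 ≈ 9.1e+09 m = 9.1 Gm.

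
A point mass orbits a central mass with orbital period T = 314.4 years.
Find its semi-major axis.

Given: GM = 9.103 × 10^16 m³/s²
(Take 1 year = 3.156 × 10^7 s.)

Convert to SI: T = 314.4 years = 9.92246e+09 s.
Invert Kepler's third law: a = (GM · T² / (4π²))^(1/3).
Substituting T = 9.92246e+09 s and GM = 9.103e+16 m³/s²:
a = (9.103e+16 · (9.92246e+09)² / (4π²))^(1/3) m
a ≈ 6.1e+11 m = 6.1 × 10^11 m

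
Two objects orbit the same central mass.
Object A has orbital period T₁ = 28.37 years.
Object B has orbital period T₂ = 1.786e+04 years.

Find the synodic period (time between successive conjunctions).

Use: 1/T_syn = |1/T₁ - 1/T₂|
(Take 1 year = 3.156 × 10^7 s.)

Convert to SI: T₁ = 28.37 years = 8.95357e+08 s; T₂ = 1.786e+04 years = 5.63662e+11 s.
T_syn = |T₁ · T₂ / (T₁ − T₂)|.
T_syn = |8.95357e+08 · 5.63662e+11 / (8.95357e+08 − 5.63662e+11)| s ≈ 8.968e+08 s = 28.42 years.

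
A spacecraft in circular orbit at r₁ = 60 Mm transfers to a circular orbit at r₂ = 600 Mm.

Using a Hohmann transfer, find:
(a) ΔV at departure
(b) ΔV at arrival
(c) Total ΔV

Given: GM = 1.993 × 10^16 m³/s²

Convert to SI: r₁ = 60 Mm = 6e+07 m; r₂ = 600 Mm = 6e+08 m.
Transfer semi-major axis: a_t = (r₁ + r₂)/2 = (6e+07 + 6e+08)/2 = 3.3e+08 m.
Circular speeds: v₁ = √(GM/r₁) = 18225.4 m/s, v₂ = √(GM/r₂) = 5763.39 m/s.
Transfer speeds (vis-viva v² = GM(2/r − 1/a_t)): v₁ᵗ = 24575.2 m/s, v₂ᵗ = 2457.52 m/s.
(a) ΔV₁ = |v₁ᵗ − v₁| ≈ 6350 m/s = 6.35 km/s.
(b) ΔV₂ = |v₂ − v₂ᵗ| ≈ 3306 m/s = 3.306 km/s.
(c) ΔV_total = ΔV₁ + ΔV₂ ≈ 9656 m/s = 9.656 km/s.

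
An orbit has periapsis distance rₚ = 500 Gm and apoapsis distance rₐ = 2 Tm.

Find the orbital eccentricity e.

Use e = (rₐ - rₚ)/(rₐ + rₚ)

Convert to SI: rₚ = 500 Gm = 5e+11 m; rₐ = 2 Tm = 2e+12 m.
e = (rₐ − rₚ) / (rₐ + rₚ).
e = (2e+12 − 5e+11) / (2e+12 + 5e+11) = 1.5e+12 / 2.5e+12 ≈ 0.6.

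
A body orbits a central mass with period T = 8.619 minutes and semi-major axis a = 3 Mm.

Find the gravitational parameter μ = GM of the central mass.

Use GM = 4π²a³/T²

Convert to SI: T = 8.619 minutes = 517.14 s; a = 3 Mm = 3e+06 m.
GM = 4π² · a³ / T².
GM = 4π² · (3e+06)³ / (517.14)² m³/s² ≈ 3.986e+15 m³/s² = 3.986 × 10^15 m³/s².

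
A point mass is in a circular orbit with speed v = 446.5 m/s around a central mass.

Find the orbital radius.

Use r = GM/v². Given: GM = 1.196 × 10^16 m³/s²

For a circular orbit, v² = GM / r, so r = GM / v².
r = 1.196e+16 / (446.5)² m ≈ 5.999e+10 m = 59.99 Gm.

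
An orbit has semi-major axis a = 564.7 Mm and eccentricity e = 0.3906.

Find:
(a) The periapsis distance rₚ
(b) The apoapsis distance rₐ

Convert to SI: a = 564.7 Mm = 5.647e+08 m.
(a) rₚ = a(1 − e) = 5.647e+08 · (1 − 0.3906) = 5.647e+08 · 0.6094 ≈ 3.441e+08 m = 344.1 Mm.
(b) rₐ = a(1 + e) = 5.647e+08 · (1 + 0.3906) = 5.647e+08 · 1.3906 ≈ 7.853e+08 m = 785.3 Mm.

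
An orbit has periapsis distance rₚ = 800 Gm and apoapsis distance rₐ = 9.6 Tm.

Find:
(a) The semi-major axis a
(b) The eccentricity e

Convert to SI: rₚ = 800 Gm = 8e+11 m; rₐ = 9.6 Tm = 9.6e+12 m.
(a) a = (rₚ + rₐ) / 2 = (8e+11 + 9.6e+12) / 2 ≈ 5.2e+12 m = 5.2 Tm.
(b) e = (rₐ − rₚ) / (rₐ + rₚ) = (9.6e+12 − 8e+11) / (9.6e+12 + 8e+11) ≈ 0.8462.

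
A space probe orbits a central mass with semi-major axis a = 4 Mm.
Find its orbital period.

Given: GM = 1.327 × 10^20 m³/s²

Convert to SI: a = 4 Mm = 4e+06 m.
Kepler's third law: T = 2π √(a³ / GM).
Substituting a = 4e+06 m and GM = 1.327e+20 m³/s²:
T = 2π √((4e+06)³ / 1.327e+20) s
T ≈ 4.363 s = 4.363 seconds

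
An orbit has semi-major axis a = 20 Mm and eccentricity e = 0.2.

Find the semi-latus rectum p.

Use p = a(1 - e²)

Convert to SI: a = 20 Mm = 2e+07 m.
p = a (1 − e²).
p = 2e+07 · (1 − (0.2)²) = 2e+07 · 0.96 ≈ 1.92e+07 m = 19.2 Mm.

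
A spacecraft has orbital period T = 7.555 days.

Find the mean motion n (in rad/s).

Convert to SI: T = 7.555 days = 652752 s.
n = 2π / T.
n = 2π / 652752 s ≈ 9.626e-06 rad/s.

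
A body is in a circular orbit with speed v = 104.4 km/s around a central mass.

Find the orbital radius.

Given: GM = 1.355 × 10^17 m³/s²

Convert to SI: v = 104.4 km/s = 104400 m/s.
For a circular orbit, v² = GM / r, so r = GM / v².
r = 1.355e+17 / (104400)² m ≈ 1.243e+07 m = 12.43 Mm.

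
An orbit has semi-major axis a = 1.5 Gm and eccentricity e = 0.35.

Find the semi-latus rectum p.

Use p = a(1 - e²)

Convert to SI: a = 1.5 Gm = 1.5e+09 m.
p = a (1 − e²).
p = 1.5e+09 · (1 − (0.35)²) = 1.5e+09 · 0.8775 ≈ 1.316e+09 m = 1.316 Gm.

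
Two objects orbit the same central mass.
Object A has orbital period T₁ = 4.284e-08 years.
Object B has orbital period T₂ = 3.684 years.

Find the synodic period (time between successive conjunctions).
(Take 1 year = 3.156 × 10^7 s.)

Convert to SI: T₁ = 4.284e-08 years = 1.35203 s; T₂ = 3.684 years = 1.16267e+08 s.
T_syn = |T₁ · T₂ / (T₁ − T₂)|.
T_syn = |1.35203 · 1.16267e+08 / (1.35203 − 1.16267e+08)| s ≈ 1.352 s = 4.284e-08 years.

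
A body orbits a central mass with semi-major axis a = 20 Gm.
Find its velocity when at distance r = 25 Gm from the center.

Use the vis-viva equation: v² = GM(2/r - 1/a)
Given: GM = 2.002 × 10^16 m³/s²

Convert to SI: a = 20 Gm = 2e+10 m; r = 25 Gm = 2.5e+10 m.
Vis-viva: v = √(GM · (2/r − 1/a)).
2/r − 1/a = 2/2.5e+10 − 1/2e+10 = 3e-11 m⁻¹.
v = √(2.002e+16 · 3e-11) m/s ≈ 775 m/s = 775 m/s.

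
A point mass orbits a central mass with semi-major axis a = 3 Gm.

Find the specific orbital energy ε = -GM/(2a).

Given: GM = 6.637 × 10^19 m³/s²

Convert to SI: a = 3 Gm = 3e+09 m.
ε = −GM / (2a).
ε = −6.637e+19 / (2 · 3e+09) J/kg ≈ -1.106e+10 J/kg = -11.06 GJ/kg.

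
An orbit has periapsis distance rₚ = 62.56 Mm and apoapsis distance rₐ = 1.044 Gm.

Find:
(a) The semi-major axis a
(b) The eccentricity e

Convert to SI: rₚ = 62.56 Mm = 6.256e+07 m; rₐ = 1.044 Gm = 1.044e+09 m.
(a) a = (rₚ + rₐ) / 2 = (6.256e+07 + 1.044e+09) / 2 ≈ 5.533e+08 m = 553.3 Mm.
(b) e = (rₐ − rₚ) / (rₐ + rₚ) = (1.044e+09 − 6.256e+07) / (1.044e+09 + 6.256e+07) ≈ 0.8869.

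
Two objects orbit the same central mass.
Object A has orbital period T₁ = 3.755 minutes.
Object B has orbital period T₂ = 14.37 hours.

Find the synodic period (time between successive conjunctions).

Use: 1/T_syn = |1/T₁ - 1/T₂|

Convert to SI: T₁ = 3.755 minutes = 225.3 s; T₂ = 14.37 hours = 51732 s.
T_syn = |T₁ · T₂ / (T₁ − T₂)|.
T_syn = |225.3 · 51732 / (225.3 − 51732)| s ≈ 226.3 s = 3.771 minutes.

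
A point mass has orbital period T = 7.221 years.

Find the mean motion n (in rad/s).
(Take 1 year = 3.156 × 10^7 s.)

Convert to SI: T = 7.221 years = 2.27895e+08 s.
n = 2π / T.
n = 2π / 2.27895e+08 s ≈ 2.757e-08 rad/s.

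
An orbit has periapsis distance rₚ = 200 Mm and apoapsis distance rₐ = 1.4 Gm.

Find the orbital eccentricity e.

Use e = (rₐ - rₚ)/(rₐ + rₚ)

Convert to SI: rₚ = 200 Mm = 2e+08 m; rₐ = 1.4 Gm = 1.4e+09 m.
e = (rₐ − rₚ) / (rₐ + rₚ).
e = (1.4e+09 − 2e+08) / (1.4e+09 + 2e+08) = 1.2e+09 / 1.6e+09 ≈ 0.75.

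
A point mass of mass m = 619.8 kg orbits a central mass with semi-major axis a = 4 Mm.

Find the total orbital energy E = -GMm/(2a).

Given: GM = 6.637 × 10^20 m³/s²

Convert to SI: a = 4 Mm = 4e+06 m.
E = −GMm / (2a).
E = −6.637e+20 · 619.8 / (2 · 4e+06) J ≈ -5.142e+16 J = -51.42 PJ.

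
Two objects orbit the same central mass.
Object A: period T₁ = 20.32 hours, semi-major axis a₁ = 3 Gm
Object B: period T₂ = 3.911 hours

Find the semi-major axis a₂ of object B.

Convert to SI: T₁ = 20.32 hours = 73152 s; a₁ = 3 Gm = 3e+09 m; T₂ = 3.911 hours = 14079.6 s.
Kepler's third law: (T₁/T₂)² = (a₁/a₂)³ ⇒ a₂ = a₁ · (T₂/T₁)^(2/3).
T₂/T₁ = 14079.6 / 73152 = 0.19247.
a₂ = 3e+09 · (0.19247)^(2/3) m ≈ 1e+09 m = 1 Gm.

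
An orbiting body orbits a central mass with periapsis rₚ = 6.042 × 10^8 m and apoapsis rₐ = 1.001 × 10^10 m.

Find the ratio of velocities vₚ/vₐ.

Conservation of angular momentum gives rₚvₚ = rₐvₐ, so vₚ/vₐ = rₐ/rₚ.
vₚ/vₐ = 1.001e+10 / 6.042e+08 ≈ 16.57.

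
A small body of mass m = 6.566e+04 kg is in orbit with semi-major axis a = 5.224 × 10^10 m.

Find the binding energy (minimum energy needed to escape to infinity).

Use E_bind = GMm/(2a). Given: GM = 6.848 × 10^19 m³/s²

Total orbital energy is E = −GMm/(2a); binding energy is E_bind = −E = GMm/(2a).
E_bind = 6.848e+19 · 6.566e+04 / (2 · 5.224e+10) J ≈ 4.304e+13 J = 43.04 TJ.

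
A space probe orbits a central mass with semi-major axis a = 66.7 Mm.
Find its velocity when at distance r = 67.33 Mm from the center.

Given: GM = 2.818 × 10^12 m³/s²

Convert to SI: a = 66.7 Mm = 6.67e+07 m; r = 67.33 Mm = 6.733e+07 m.
Vis-viva: v = √(GM · (2/r − 1/a)).
2/r − 1/a = 2/6.733e+07 − 1/6.67e+07 = 1.47119e-08 m⁻¹.
v = √(2.818e+12 · 1.47119e-08) m/s ≈ 203.6 m/s = 203.6 m/s.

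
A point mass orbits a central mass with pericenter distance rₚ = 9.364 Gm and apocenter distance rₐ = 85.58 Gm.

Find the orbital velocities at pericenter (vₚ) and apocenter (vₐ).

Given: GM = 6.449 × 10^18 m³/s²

Convert to SI: rₚ = 9.364 Gm = 9.364e+09 m; rₐ = 85.58 Gm = 8.558e+10 m.
Use the vis-viva equation v² = GM(2/r − 1/a) with a = (rₚ + rₐ)/2 = (9.364e+09 + 8.558e+10)/2 = 4.7472e+10 m.
vₚ = √(GM · (2/rₚ − 1/a)) = √(6.449e+18 · (2/9.364e+09 − 1/4.7472e+10)) m/s ≈ 3.524e+04 m/s = 35.24 km/s.
vₐ = √(GM · (2/rₐ − 1/a)) = √(6.449e+18 · (2/8.558e+10 − 1/4.7472e+10)) m/s ≈ 3855 m/s = 3.855 km/s.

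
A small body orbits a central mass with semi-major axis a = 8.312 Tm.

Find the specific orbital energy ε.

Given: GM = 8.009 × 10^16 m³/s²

Convert to SI: a = 8.312 Tm = 8.312e+12 m.
ε = −GM / (2a).
ε = −8.009e+16 / (2 · 8.312e+12) J/kg ≈ -4818 J/kg = -4.818 kJ/kg.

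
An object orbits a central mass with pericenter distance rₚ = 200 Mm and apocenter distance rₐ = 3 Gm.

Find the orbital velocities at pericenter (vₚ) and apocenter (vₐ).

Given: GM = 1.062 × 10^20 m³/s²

Convert to SI: rₚ = 200 Mm = 2e+08 m; rₐ = 3 Gm = 3e+09 m.
Use the vis-viva equation v² = GM(2/r − 1/a) with a = (rₚ + rₐ)/2 = (2e+08 + 3e+09)/2 = 1.6e+09 m.
vₚ = √(GM · (2/rₚ − 1/a)) = √(1.062e+20 · (2/2e+08 − 1/1.6e+09)) m/s ≈ 9.978e+05 m/s = 997.8 km/s.
vₐ = √(GM · (2/rₐ − 1/a)) = √(1.062e+20 · (2/3e+09 − 1/1.6e+09)) m/s ≈ 6.652e+04 m/s = 66.52 km/s.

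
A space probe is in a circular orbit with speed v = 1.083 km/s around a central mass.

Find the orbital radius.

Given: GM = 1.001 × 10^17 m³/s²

Convert to SI: v = 1.083 km/s = 1083 m/s.
For a circular orbit, v² = GM / r, so r = GM / v².
r = 1.001e+17 / (1083)² m ≈ 8.534e+10 m = 85.34 Gm.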